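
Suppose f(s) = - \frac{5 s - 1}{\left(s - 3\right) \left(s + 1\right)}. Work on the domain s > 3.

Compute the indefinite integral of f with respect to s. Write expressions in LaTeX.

The denominator factors as \left(s - 3\right) \left(s + 1\right); partial fractions split f into directly integrable pieces: - \frac{3}{2 \left(s + 1\right)} - \frac{7}{2 \left(s - 3\right)}.
Check: d/ds[- \frac{7 \log{\left(s - 3 \right)}}{2} - \frac{3 \log{\left(s + 1 \right)}}{2}] = \frac{1 - 5 s}{s^{2} - 2 s - 3}, which equals f(s).

F(s) = - \frac{7 \log{\left(s - 3 \right)}}{2} - \frac{3 \log{\left(s + 1 \right)}}{2} + C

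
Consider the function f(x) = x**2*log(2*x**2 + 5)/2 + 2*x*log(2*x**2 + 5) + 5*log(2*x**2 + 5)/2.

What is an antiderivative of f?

Integrate term by term and add the pieces.
Check: d/dx[(6*x**3*log(2*x**2 + 5) - 4*x**3 + 36*x**2*log(2*x**2 + 5) - 36*x**2 + 90*x*log(2*x**2 + 5) - 150*x + 90*log(x**2 + 5/2) + 75*sqrt(10)*atan(sqrt(10)*x/5))/36] = x**2*log(2*x**2 + 5)/2 + 2*x*log(2*x**2 + 5) + 5*log(2*x**2 + 5)/2 = f(x).

An antiderivative is F(x) = (6*x**3*log(2*x**2 + 5) - 4*x**3 + 36*x**2*log(2*x**2 + 5) - 36*x**2 + 90*x*log(2*x**2 + 5) - 150*x + 90*log(x**2 + 5/2) + 75*sqrt(10)*atan(sqrt(10)*x/5))/36.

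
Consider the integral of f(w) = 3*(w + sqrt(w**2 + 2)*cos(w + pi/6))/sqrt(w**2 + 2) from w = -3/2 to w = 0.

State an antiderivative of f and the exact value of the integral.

Since d/dw undoes antidifferentiation here, F'(w) = f(w) is required of F(w).
F(w) = 3*(sqrt(w**2 + 2) + sin(w + pi/6)) is an antiderivative of f.
Check: d/dw[3*(sqrt(w**2 + 2) + sin(w + pi/6))] = (3*w + 3*sqrt(w**2 + 2)*cos(w + pi/6))/sqrt(w**2 + 2), which equals f(w).
F(0) = 3/2 + 3*sqrt(2); F(-3/2) = 3*cos(pi/3 + 3/2) + 3*sqrt(17)/2.
Integral = F(0) - F(-3/2) = -3*sqrt(17)/2 + 3/2 - 3*cos(pi/3 + 3/2) + 3*sqrt(2).

Antiderivative: F(w) = 3*(sqrt(w**2 + 2) + sin(w + pi/6)); value = -3*sqrt(17)/2 + 3/2 - 3*cos(pi/3 + 3/2) + 3*sqrt(2)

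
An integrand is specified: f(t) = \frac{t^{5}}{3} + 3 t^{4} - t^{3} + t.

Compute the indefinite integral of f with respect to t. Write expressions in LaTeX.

F(t) = \frac{t^{6}}{18} + \frac{3 t^{5}}{5} - \frac{t^{4}}{4} + \frac{t^{2}}{2} + C

Integrate term by term and add the pieces.
Check: d/dt[\frac{t^{6}}{18} + \frac{3 t^{5}}{5} - \frac{t^{4}}{4} + \frac{t^{2}}{2}] = \frac{t^{5}}{3} + 3 t^{4} - t^{3} + t = f(t).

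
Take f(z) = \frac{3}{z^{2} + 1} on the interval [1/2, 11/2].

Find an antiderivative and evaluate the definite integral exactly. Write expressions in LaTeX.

Antiderivative: F(z) = 3 \operatorname{atan}{\left(z \right)}; value = - 3 \operatorname{atan}{\left(\frac{1}{2} \right)} + 3 \operatorname{atan}{\left(\frac{11}{2} \right)}

An antiderivative F(z) passes only if d/dz[F] lands on f(z) exactly.
F(z) = 3 \operatorname{atan}{\left(z \right)} is an antiderivative of f.
Check: d/dz[3 \operatorname{atan}{\left(z \right)}] = \frac{3}{z^{2} + 1} = f(z).
F(11/2) = 3 \operatorname{atan}{\left(\frac{11}{2} \right)}; F(1/2) = 3 \operatorname{atan}{\left(\frac{1}{2} \right)}.
Integral = F(11/2) - F(1/2) = - 3 \operatorname{atan}{\left(\frac{1}{2} \right)} + 3 \operatorname{atan}{\left(\frac{11}{2} \right)}.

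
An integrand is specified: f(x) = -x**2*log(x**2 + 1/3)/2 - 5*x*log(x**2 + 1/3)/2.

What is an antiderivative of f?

An antiderivative is F(x) = -x**3*log(x**2 + 1/3)/6 + x**3/9 - 5*x**2*log(x**2 + 1/3)/4 + 5*x**2/4 - x/9 - 5*log(x**2 + 1/3)/12 + sqrt(3)*atan(sqrt(3)*x)/27.

The integrand splits into summands that can be handled one at a time.
Check: d/dx[-x**3*log(x**2 + 1/3)/6 + x**3/9 - 5*x**2*log(x**2 + 1/3)/4 + 5*x**2/4 - x/9 - 5*log(x**2 + 1/3)/12 + sqrt(3)*atan(sqrt(3)*x)/27] = -x**2*log(x**2 + 1/3)/2 - 5*x*log(x**2 + 1/3)/2 = f(x).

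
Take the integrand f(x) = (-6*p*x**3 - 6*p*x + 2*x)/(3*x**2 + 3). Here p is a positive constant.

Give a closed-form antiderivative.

An antiderivative is F(x) = (-3*p*x**2 + log(2*x**2 + 2))/3.

An antiderivative F(x) passes only if d/dx[F] lands on f(x) exactly.
Check: d/dx[(-3*p*x**2 + log(2*x**2 + 2))/3] = (-6*p*x**3 - 6*p*x + 2*x)/(3*x**2 + 3) = f(x).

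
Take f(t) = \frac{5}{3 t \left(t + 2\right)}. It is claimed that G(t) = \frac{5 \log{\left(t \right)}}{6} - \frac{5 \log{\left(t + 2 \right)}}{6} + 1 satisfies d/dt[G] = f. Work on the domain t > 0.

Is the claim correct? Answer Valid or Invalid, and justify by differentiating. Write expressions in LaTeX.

d/dt[G] = \frac{5}{3 t^{2} + 6 t}
This equals f(t) exactly, so the claim holds.

Valid. The derivative of G reproduces f.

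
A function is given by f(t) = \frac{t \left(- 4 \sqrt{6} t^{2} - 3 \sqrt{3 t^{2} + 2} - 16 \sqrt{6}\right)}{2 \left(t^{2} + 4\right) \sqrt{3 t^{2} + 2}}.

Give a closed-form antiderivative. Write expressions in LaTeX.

An antiderivative is F(t) = - 2 \sqrt{2 t^{2} + \frac{4}{3}} - \frac{3 \log{\left(\frac{t^{2}}{2} + 2 \right)}}{4}.

Check any antiderivative F(t) by computing F'(t) and comparing it with f(t).
Check: d/dt[- 2 \sqrt{2 t^{2} + \frac{4}{3}} - \frac{3 \log{\left(\frac{t^{2}}{2} + 2 \right)}}{4}] = \frac{- 4 \sqrt{6} t^{3} - 3 t \sqrt{3 t^{2} + 2} - 16 \sqrt{6} t}{2 t^{2} \sqrt{3 t^{2} + 2} + 8 \sqrt{3 t^{2} + 2}}, which equals f(t).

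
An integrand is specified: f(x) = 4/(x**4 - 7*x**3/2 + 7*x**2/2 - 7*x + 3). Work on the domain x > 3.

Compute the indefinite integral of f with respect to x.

The denominator factors as (x - 3)*(2*x - 1)*(x**2 + 2); partial fractions split f into directly integrable pieces: 8*(7*x - 1)/(99*(x**2 + 2)) - 64/(45*(2*x - 1)) + 8/(55*(x - 3)).
Check: d/dx[8*log(x - 3)/55 - 32*log(x - 1/2)/45 + 28*log(x**2 + 2)/99 - 4*sqrt(2)*atan(sqrt(2)*x/2)/99] = 8/(2*x**4 - 7*x**3 + 7*x**2 - 14*x + 6), which equals f(x).

F(x) = 8*log(x - 3)/55 - 32*log(x - 1/2)/45 + 28*log(x**2 + 2)/99 - 4*sqrt(2)*atan(sqrt(2)*x/2)/99 + C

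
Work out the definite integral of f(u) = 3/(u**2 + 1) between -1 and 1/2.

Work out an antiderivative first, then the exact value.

Antiderivative: F(u) = 3*atan(u); value = 3*atan(1/2) + 3*pi/4

For F(u) to be correct the identity F'(u) - f(u) = 0 must hold.
F(u) = 3*atan(u) is an antiderivative of f.
Check: d/du[3*atan(u)] = 3/(u**2 + 1) = f(u).
F(1/2) = 3*atan(1/2); F(-1) = -3*pi/4.
Integral = F(1/2) - F(-1) = 3*atan(1/2) + 3*pi/4.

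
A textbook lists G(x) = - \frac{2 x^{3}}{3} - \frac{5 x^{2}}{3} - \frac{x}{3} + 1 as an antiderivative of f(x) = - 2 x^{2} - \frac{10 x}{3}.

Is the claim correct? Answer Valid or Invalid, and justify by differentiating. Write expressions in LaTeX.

d/dx[G] = - 2 x^{2} - \frac{10 x}{3} - \frac{1}{3}
d/dx[G] - f(x) = - \frac{1}{3} != 0.

Invalid: d/dx[G] - f = - \frac{1}{3}, which is not 0.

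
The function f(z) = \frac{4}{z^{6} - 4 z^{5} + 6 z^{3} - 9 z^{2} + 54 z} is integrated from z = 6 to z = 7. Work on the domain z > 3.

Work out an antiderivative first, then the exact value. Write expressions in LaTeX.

Antiderivative: F(z) = \frac{1400 z \log{\left(z \right)} - 434 z \log{\left(z - 3 \right)} - 216 z \log{\left(z + 2 \right)} - 375 z \log{\left(z^{2} + 3 \right)} + 150 \sqrt{3} z \operatorname{atan}{\left(\frac{\sqrt{3} z}{3} \right)} - 4200 \log{\left(z \right)} + 1302 \log{\left(z - 3 \right)} + 648 \log{\left(z + 2 \right)} + 1125 \log{\left(z^{2} + 3 \right)} - 450 \sqrt{3} \operatorname{atan}{\left(\frac{\sqrt{3} z}{3} \right)} - 420}{18900 z - 56700}; value = - \frac{2 \log{\left(6 \right)}}{27} - \frac{5 \log{\left(52 \right)}}{252} - \frac{31 \log{\left(4 \right)}}{1350} - \frac{2 \log{\left(9 \right)}}{175} - \frac{\sqrt{3} \operatorname{atan}{\left(2 \sqrt{3} \right)}}{126} + \frac{1}{540} + \frac{\sqrt{3} \operatorname{atan}{\left(\frac{7 \sqrt{3}}{3} \right)}}{126} + \frac{2 \log{\left(8 \right)}}{175} + \frac{31 \log{\left(3 \right)}}{1350} + \frac{5 \log{\left(39 \right)}}{252} + \frac{2 \log{\left(7 \right)}}{27}

The denominator factors as z \left(z - 3\right)^{2} \left(z + 2\right) \left(z^{2} + 3\right); partial fractions split f into directly integrable pieces: - \frac{5 z - 3}{126 \left(z^{2} + 3\right)} - \frac{2}{175 \left(z + 2\right)} - \frac{31}{1350 \left(z - 3\right)} + \frac{1}{45 \left(z - 3\right)^{2}} + \frac{2}{27 z}.
F(z) = \frac{1400 z \log{\left(z \right)} - 434 z \log{\left(z - 3 \right)} - 216 z \log{\left(z + 2 \right)} - 375 z \log{\left(z^{2} + 3 \right)} + 150 \sqrt{3} z \operatorname{atan}{\left(\frac{\sqrt{3} z}{3} \right)} - 4200 \log{\left(z \right)} + 1302 \log{\left(z - 3 \right)} + 648 \log{\left(z + 2 \right)} + 1125 \log{\left(z^{2} + 3 \right)} - 450 \sqrt{3} \operatorname{atan}{\left(\frac{\sqrt{3} z}{3} \right)} - 420}{18900 z - 56700} is an antiderivative of f.
Check: d/dz[\frac{1400 z \log{\left(z \right)} - 434 z \log{\left(z - 3 \right)} - 216 z \log{\left(z + 2 \right)} - 375 z \log{\left(z^{2} + 3 \right)} + 150 \sqrt{3} z \operatorname{atan}{\left(\frac{\sqrt{3} z}{3} \right)} - 4200 \log{\left(z \right)} + 1302 \log{\left(z - 3 \right)} + 648 \log{\left(z + 2 \right)} + 1125 \log{\left(z^{2} + 3 \right)} - 450 \sqrt{3} \operatorname{atan}{\left(\frac{\sqrt{3} z}{3} \right)} - 420}{18900 z - 56700}] = \frac{4}{z^{6} - 4 z^{5} + 6 z^{3} - 9 z^{2} + 54 z} = f(z).
F(7) = - \frac{5 \log{\left(52 \right)}}{252} - \frac{31 \log{\left(4 \right)}}{1350} - \frac{2 \log{\left(9 \right)}}{175} - \frac{1}{180} + \frac{\sqrt{3} \operatorname{atan}{\left(\frac{7 \sqrt{3}}{3} \right)}}{126} + \frac{2 \log{\left(7 \right)}}{27}; F(6) = - \frac{5 \log{\left(39 \right)}}{252} - \frac{31 \log{\left(3 \right)}}{1350} - \frac{2 \log{\left(8 \right)}}{175} - \frac{1}{135} + \frac{\sqrt{3} \operatorname{atan}{\left(2 \sqrt{3} \right)}}{126} + \frac{2 \log{\left(6 \right)}}{27}.
Integral = F(7) - F(6) = - \frac{2 \log{\left(6 \right)}}{27} - \frac{5 \log{\left(52 \right)}}{252} - \frac{31 \log{\left(4 \right)}}{1350} - \frac{2 \log{\left(9 \right)}}{175} - \frac{\sqrt{3} \operatorname{atan}{\left(2 \sqrt{3} \right)}}{126} + \frac{1}{540} + \frac{\sqrt{3} \operatorname{atan}{\left(\frac{7 \sqrt{3}}{3} \right)}}{126} + \frac{2 \log{\left(8 \right)}}{175} + \frac{31 \log{\left(3 \right)}}{1350} + \frac{5 \log{\left(39 \right)}}{252} + \frac{2 \log{\left(7 \right)}}{27}.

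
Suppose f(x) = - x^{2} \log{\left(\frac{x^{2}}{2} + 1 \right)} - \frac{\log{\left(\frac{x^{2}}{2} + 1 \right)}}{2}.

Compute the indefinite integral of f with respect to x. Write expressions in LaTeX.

Integrate term by term and add the pieces.
Check: d/dx[\frac{2 x^{3}}{9} - \frac{x}{3} + \left(- \frac{x^{3}}{3} - \frac{x}{2}\right) \log{\left(\frac{x^{2}}{2} + 1 \right)} + \frac{\sqrt{2} \operatorname{atan}{\left(\frac{\sqrt{2} x}{2} \right)}}{3}] = - x^{2} \log{\left(\frac{x^{2}}{2} + 1 \right)} - \frac{\log{\left(\frac{x^{2}}{2} + 1 \right)}}{2} = f(x).

F(x) = \frac{2 x^{3}}{9} - \frac{x}{3} + \left(- \frac{x^{3}}{3} - \frac{x}{2}\right) \log{\left(\frac{x^{2}}{2} + 1 \right)} + \frac{\sqrt{2} \operatorname{atan}{\left(\frac{\sqrt{2} x}{2} \right)}}{3} + C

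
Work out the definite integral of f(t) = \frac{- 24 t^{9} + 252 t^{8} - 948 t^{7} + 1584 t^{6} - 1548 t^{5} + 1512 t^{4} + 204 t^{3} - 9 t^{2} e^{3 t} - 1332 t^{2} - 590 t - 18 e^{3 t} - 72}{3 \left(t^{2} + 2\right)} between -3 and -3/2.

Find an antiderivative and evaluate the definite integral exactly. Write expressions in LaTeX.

Antiderivative: F(t) = - t^{8} + 12 t^{7} - 50 t^{6} + 72 t^{5} + 21 t^{4} - 72 t^{3} - 50 t^{2} - 12 t - e^{3 t} + \frac{5 \log{\left(t^{2} + 2 \right)}}{3}; value = - \frac{5 \log{\left(11 \right)}}{3} - e^{- \frac{9}{2}} + e^{-9} + \frac{5 \log{\left(\frac{17}{4} \right)}}{3} + \frac{21101535}{256}

Recover f(t) by differentiating a candidate F(t); any mismatch rules it out.
F(t) = - t^{8} + 12 t^{7} - 50 t^{6} + 72 t^{5} + 21 t^{4} - 72 t^{3} - 50 t^{2} - 12 t - e^{3 t} + \frac{5 \log{\left(t^{2} + 2 \right)}}{3} is an antiderivative of f.
Check: d/dt[- t^{8} + 12 t^{7} - 50 t^{6} + 72 t^{5} + 21 t^{4} - 72 t^{3} - 50 t^{2} - 12 t - e^{3 t} + \frac{5 \log{\left(t^{2} + 2 \right)}}{3}] = \frac{- 24 t^{9} + 252 t^{8} - 948 t^{7} + 1584 t^{6} - 1548 t^{5} + 1512 t^{4} + 204 t^{3} - 9 t^{2} e^{3 t} - 1332 t^{2} - 590 t - 18 e^{3 t} - 72}{3 t^{2} + 6}, which equals f(t).
F(-3/2) = - \frac{279585}{256} - e^{- \frac{9}{2}} + \frac{5 \log{\left(\frac{17}{4} \right)}}{3}; F(-3) = -83520 - e^{-9} + \frac{5 \log{\left(11 \right)}}{3}.
Integral = F(-3/2) - F(-3) = - \frac{5 \log{\left(11 \right)}}{3} - e^{- \frac{9}{2}} + e^{-9} + \frac{5 \log{\left(\frac{17}{4} \right)}}{3} + \frac{21101535}{256}.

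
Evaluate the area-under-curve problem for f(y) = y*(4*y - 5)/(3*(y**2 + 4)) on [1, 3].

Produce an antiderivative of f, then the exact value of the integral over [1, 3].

An antiderivative F(y) passes only if d/dy[F] lands on f(y) exactly.
F(y) = 4*y/3 - 5*log(y**2 + 4)/6 - 8*atan(y/2)/3 is an antiderivative of f.
Check: d/dy[4*y/3 - 5*log(y**2 + 4)/6 - 8*atan(y/2)/3] = (4*y**2 - 5*y)/(3*y**2 + 12), which equals f(y).
F(3) = -8*atan(3/2)/3 - 5*log(13)/6 + 4; F(1) = -5*log(5)/6 - 8*atan(1/2)/3 + 4/3.
Integral = F(3) - F(1) = -8*atan(3/2)/3 - 5*log(13)/6 + 8*atan(1/2)/3 + 5*log(5)/6 + 8/3.

Antiderivative: F(y) = 4*y/3 - 5*log(y**2 + 4)/6 - 8*atan(y/2)/3; value = -8*atan(3/2)/3 - 5*log(13)/6 + 8*atan(1/2)/3 + 5*log(5)/6 + 8/3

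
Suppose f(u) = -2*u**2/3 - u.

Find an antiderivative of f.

The integrand splits into summands that can be handled one at a time.
Check: d/du[-2*u**3/9 - u**2/2] = -2*u**2/3 - u = f(u).

An antiderivative is F(u) = -2*u**3/9 - u**2/2.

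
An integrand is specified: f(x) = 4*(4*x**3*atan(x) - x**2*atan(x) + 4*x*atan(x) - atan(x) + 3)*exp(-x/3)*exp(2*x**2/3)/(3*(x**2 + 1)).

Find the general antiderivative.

Recognize the product-rule pattern: f = u'v + uv' with u = 4*atan(x), v = exp(2*x**2/3 - x/3), so integration by parts undoes it.
Check: d/dx[4*exp(-x/3)*exp(2*x**2/3)*atan(x)] = (16*x**3*exp(2*x**2/3)*atan(x) - 4*x**2*exp(2*x**2/3)*atan(x) + 16*x*exp(2*x**2/3)*atan(x) - 4*exp(2*x**2/3)*atan(x) + 12*exp(2*x**2/3))/(3*x**2*exp(x/3) + 3*exp(x/3)), which equals f(x).

F(x) = 4*exp(-x/3)*exp(2*x**2/3)*atan(x) + C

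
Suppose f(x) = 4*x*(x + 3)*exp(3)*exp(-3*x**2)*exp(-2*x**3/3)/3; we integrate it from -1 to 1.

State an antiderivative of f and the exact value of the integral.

The substitution u = -2*x**3/3 - 3*x**2 + 3 works: f is exactly (dF/du)*(du/dx) for that inner function.
F(x) = -2*exp(-2*x**3/3 - 3*x**2 + 3)/3 is an antiderivative of f.
Check: d/dx[-2*exp(-2*x**3/3 - 3*x**2 + 3)/3] = (4*x**2 + 12*x)*exp(3)*exp(-3*x**2)*exp(-2*x**3/3)/3, which equals f(x).
F(1) = -2*exp(-2/3)/3; F(-1) = -2*exp(2/3)/3.
Integral = F(1) - F(-1) = -2*exp(-2/3)/3 + 2*exp(2/3)/3.

Antiderivative: F(x) = -2*exp(-2*x**3/3 - 3*x**2 + 3)/3; value = -2*exp(-2/3)/3 + 2*exp(2/3)/3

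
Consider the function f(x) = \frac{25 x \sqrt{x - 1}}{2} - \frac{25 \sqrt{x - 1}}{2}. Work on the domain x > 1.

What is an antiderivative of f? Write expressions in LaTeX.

Integrate term by term and add the pieces.
Check: d/dx[5 \left(x - 1\right)^{\frac{5}{2}}] = \frac{25 x \sqrt{x - 1}}{2} - \frac{25 \sqrt{x - 1}}{2} = f(x).

An antiderivative is F(x) = 5 \left(x - 1\right)^{\frac{5}{2}}.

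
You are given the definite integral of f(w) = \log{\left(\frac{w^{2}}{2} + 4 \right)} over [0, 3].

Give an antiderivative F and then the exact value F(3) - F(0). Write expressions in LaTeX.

Check any antiderivative F(w) by computing F'(w) and comparing it with f(w).
F(w) = w \log{\left(\frac{w^{2}}{2} + 4 \right)} - 2 w + 4 \sqrt{2} \operatorname{atan}{\left(\frac{\sqrt{2} w}{4} \right)} is an antiderivative of f.
Check: d/dw[w \log{\left(\frac{w^{2}}{2} + 4 \right)} - 2 w + 4 \sqrt{2} \operatorname{atan}{\left(\frac{\sqrt{2} w}{4} \right)}] = \log{\left(\frac{w^{2}}{2} + 4 \right)} = f(w).
F(3) = -6 + 4 \sqrt{2} \operatorname{atan}{\left(\frac{3 \sqrt{2}}{4} \right)} + 3 \log{\left(\frac{17}{2} \right)}; F(0) = 0.
Integral = F(3) - F(0) = -6 + 4 \sqrt{2} \operatorname{atan}{\left(\frac{3 \sqrt{2}}{4} \right)} + 3 \log{\left(\frac{17}{2} \right)}.

Antiderivative: F(w) = w \log{\left(\frac{w^{2}}{2} + 4 \right)} - 2 w + 4 \sqrt{2} \operatorname{atan}{\left(\frac{\sqrt{2} w}{4} \right)}; value = -6 + 4 \sqrt{2} \operatorname{atan}{\left(\frac{3 \sqrt{2}}{4} \right)} + 3 \log{\left(\frac{17}{2} \right)}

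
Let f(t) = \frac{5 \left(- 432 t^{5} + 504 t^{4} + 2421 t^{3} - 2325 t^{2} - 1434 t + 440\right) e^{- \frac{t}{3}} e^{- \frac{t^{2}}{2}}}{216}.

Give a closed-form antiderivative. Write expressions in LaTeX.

f has the shape u'v + uv' for u = \frac{5 \left(- 2 t^{2} + \frac{3 t}{2} + \frac{5}{3}\right)^{2}}{2} and v = e^{- \frac{t^{2}}{2} - \frac{t}{3}} — it is the derivative of the product u*v.
Check: d/dt[\frac{5 \left(- 12 t^{2} + 9 t + 10\right)^{2} e^{- \frac{t^{2}}{2} - \frac{t}{3}}}{72}] = \frac{\left(- 2160 t^{5} + 2520 t^{4} + 12105 t^{3} - 11625 t^{2} - 7170 t + 2200\right) e^{- \frac{t}{3}} e^{- \frac{t^{2}}{2}}}{216}, which equals f(t).

An antiderivative is F(t) = \frac{5 \left(- 12 t^{2} + 9 t + 10\right)^{2} e^{- \frac{t^{2}}{2} - \frac{t}{3}}}{72}.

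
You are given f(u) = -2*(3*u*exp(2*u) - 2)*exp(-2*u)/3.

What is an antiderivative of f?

Differentiate the proposed F(u) back; it has to land on f(u) exactly.
Check: d/du[-(3*u**2*exp(2*u) + 12*exp(2*u) + 2)*exp(-2*u)/3] = (-6*u*exp(2*u) + 4)*exp(-2*u)/3, which equals f(u).

An antiderivative is F(u) = -(3*u**2*exp(2*u) + 12*exp(2*u) + 2)*exp(-2*u)/3.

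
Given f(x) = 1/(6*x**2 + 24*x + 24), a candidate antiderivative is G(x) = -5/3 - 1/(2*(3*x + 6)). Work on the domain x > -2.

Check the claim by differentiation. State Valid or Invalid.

d/dx[G] = 1/(6*x**2 + 24*x + 24)
This equals f(x) exactly, so the claim holds.

Valid: G'(x) = f(x).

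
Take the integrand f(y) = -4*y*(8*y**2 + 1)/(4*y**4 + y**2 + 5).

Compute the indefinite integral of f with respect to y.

F(y) = -2*log(2*y**4 + y**2/2 + 5/2) + C

The substitution u = 2*y**4 + y**2/2 + 5/2 works: f is exactly (dF/du)*(du/dy) for that inner function.
Check: d/dy[-2*log(2*y**4 + y**2/2 + 5/2)] = (-32*y**3 - 4*y)/(4*y**4 + y**2 + 5), which equals f(y).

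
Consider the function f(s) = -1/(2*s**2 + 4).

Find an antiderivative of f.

Whatever form F(s) takes, F'(s) = f(s) is non-negotiable.
Check: d/ds[-sqrt(2)*atan(sqrt(2)*s/2)/4] = -1/(2*s**2 + 4) = f(s).

An antiderivative is F(s) = -sqrt(2)*atan(sqrt(2)*s/2)/4.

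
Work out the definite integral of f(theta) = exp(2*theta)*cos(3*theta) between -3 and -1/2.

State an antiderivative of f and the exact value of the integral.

Check any antiderivative F(theta) by computing F'(theta) and comparing it with f(theta).
F(theta) = (3*sin(3*theta) + 2*cos(3*theta))*exp(2*theta)/13 is an antiderivative of f.
Check: d/dtheta[(3*sin(3*theta) + 2*cos(3*theta))*exp(2*theta)/13] = exp(2*theta)*cos(3*theta) = f(theta).
F(-1/2) = -3*exp(-1)*sin(3/2)/13 + 2*exp(-1)*cos(3/2)/13; F(-3) = 2*exp(-6)*cos(9)/13 - 3*exp(-6)*sin(9)/13.
Integral = F(-1/2) - F(-3) = -3*exp(-1)*sin(3/2)/13 + 3*exp(-6)*sin(9)/13 - 2*exp(-6)*cos(9)/13 + 2*exp(-1)*cos(3/2)/13.

Antiderivative: F(theta) = (3*sin(3*theta) + 2*cos(3*theta))*exp(2*theta)/13; value = -3*exp(-1)*sin(3/2)/13 + 3*exp(-6)*sin(9)/13 - 2*exp(-6)*cos(9)/13 + 2*exp(-1)*cos(3/2)/13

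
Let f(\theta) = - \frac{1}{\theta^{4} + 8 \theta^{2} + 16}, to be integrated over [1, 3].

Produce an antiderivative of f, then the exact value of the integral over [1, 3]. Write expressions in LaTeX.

Check any antiderivative F(\theta) by computing F'(\theta) and comparing it with f(\theta).
F(\theta) = \frac{- 2 \theta - \left(\theta^{2} + 4\right) \operatorname{atan}{\left(\frac{\theta}{2} \right)}}{16 \left(\theta^{2} + 4\right)} is an antiderivative of f.
Check: d/d\theta[\frac{- 2 \theta - \left(\theta^{2} + 4\right) \operatorname{atan}{\left(\frac{\theta}{2} \right)}}{16 \left(\theta^{2} + 4\right)}] = - \frac{1}{\theta^{4} + 8 \theta^{2} + 16} = f(\theta).
F(3) = - \frac{\operatorname{atan}{\left(\frac{3}{2} \right)}}{16} - \frac{3}{104}; F(1) = - \frac{\operatorname{atan}{\left(\frac{1}{2} \right)}}{16} - \frac{1}{40}.
Integral = F(3) - F(1) = - \frac{\operatorname{atan}{\left(\frac{3}{2} \right)}}{16} - \frac{1}{260} + \frac{\operatorname{atan}{\left(\frac{1}{2} \right)}}{16}.

Antiderivative: F(\theta) = \frac{- 2 \theta - \left(\theta^{2} + 4\right) \operatorname{atan}{\left(\frac{\theta}{2} \right)}}{16 \left(\theta^{2} + 4\right)}; value = - \frac{\operatorname{atan}{\left(\frac{3}{2} \right)}}{16} - \frac{1}{260} + \frac{\operatorname{atan}{\left(\frac{1}{2} \right)}}{16}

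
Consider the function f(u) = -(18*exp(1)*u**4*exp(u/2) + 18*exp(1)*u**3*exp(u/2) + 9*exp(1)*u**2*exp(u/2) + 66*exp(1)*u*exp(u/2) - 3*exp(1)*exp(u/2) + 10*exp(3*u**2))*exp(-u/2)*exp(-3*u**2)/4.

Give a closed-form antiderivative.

An antiderivative is F(u) = 3*exp(1)*u**3*exp(-3*u**2)/4 + 3*exp(1)*u**2*exp(-3*u**2)/4 + 3*exp(1)*u*exp(-3*u**2)/4 + 3*exp(1)*exp(-3*u**2) + 5*exp(-u/2).

A candidate is checked by its d/du: the result must match f(u).
Check: d/du[3*exp(1)*u**3*exp(-3*u**2)/4 + 3*exp(1)*u**2*exp(-3*u**2)/4 + 3*exp(1)*u*exp(-3*u**2)/4 + 3*exp(1)*exp(-3*u**2) + 5*exp(-u/2)] = (-18*exp(1)*u**4*exp(u/2) - 18*exp(1)*u**3*exp(u/2) - 9*exp(1)*u**2*exp(u/2) - 66*exp(1)*u*exp(u/2) + 3*exp(1)*exp(u/2) - 10*exp(3*u**2))*exp(-u/2)*exp(-3*u**2)/4, which equals f(u).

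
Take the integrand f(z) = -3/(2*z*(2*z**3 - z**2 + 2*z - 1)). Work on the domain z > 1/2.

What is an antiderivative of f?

The denominator factors as 2*z*(2*z - 1)*(z**2 + 1); partial fractions split f into directly integrable pieces: -3*(z - 2)/(10*(z**2 + 1)) - 12/(5*(2*z - 1)) + 3/(2*z).
Check: d/dz[3*log(z)/2 - 6*log(z - 1/2)/5 - 3*log(z**2 + 1)/20 + 3*atan(z)/5] = -3/(4*z**4 - 2*z**3 + 4*z**2 - 2*z), which equals f(z).

An antiderivative is F(z) = 3*log(z)/2 - 6*log(z - 1/2)/5 - 3*log(z**2 + 1)/20 + 3*atan(z)/5.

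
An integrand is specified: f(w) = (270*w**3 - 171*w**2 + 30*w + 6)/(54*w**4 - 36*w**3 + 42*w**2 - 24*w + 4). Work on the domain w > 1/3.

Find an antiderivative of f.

An antiderivative is F(w) = 5*log(3*w**2 + 2)/2 - 1/(2*(3*w - 1)).

A first test for any F(w): its w-derivative must equal f(w) identically.
Check: d/dw[5*log(3*w**2 + 2)/2 - 1/(2*(3*w - 1))] = (270*w**3 - 171*w**2 + 30*w + 6)/(54*w**4 - 36*w**3 + 42*w**2 - 24*w + 4) = f(w).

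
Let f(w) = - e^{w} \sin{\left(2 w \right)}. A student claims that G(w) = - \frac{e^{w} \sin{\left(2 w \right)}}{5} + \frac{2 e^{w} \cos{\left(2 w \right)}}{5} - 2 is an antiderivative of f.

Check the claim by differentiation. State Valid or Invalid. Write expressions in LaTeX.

d/dw[G] = - e^{w} \sin{\left(2 w \right)}
This equals f(w) exactly, so the claim holds.

Valid: G'(w) = f(w).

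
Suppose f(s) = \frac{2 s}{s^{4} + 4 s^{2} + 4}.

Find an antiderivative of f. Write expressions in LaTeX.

An antiderivative is F(s) = - \frac{1}{s^{2} + 2}.

f matches the chain-rule pattern g'(h)*h' with inner function h(s) = \frac{s^{2}}{2} + 1; substituting u = h(s) collapses the integral.
Check: d/ds[- \frac{1}{s^{2} + 2}] = \frac{2 s}{s^{4} + 4 s^{2} + 4} = f(s).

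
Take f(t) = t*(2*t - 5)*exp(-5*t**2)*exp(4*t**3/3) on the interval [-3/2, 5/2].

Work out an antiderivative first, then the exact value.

The substitution u = 4*t**3/3 - 5*t**2 works: f is exactly (dF/du)*(du/dt) for that inner function.
F(t) = exp(4*t**3/3 - 5*t**2)/2 is an antiderivative of f.
Check: d/dt[exp(4*t**3/3 - 5*t**2)/2] = 2*t**2*exp(-5*t**2)*exp(4*t**3/3) - 5*t*exp(-5*t**2)*exp(4*t**3/3), which equals f(t).
F(5/2) = exp(-125/12)/2; F(-3/2) = exp(-63/4)/2.
Integral = F(5/2) - F(-3/2) = -exp(-63/4)/2 + exp(-125/12)/2.

Antiderivative: F(t) = exp(4*t**3/3 - 5*t**2)/2; value = -exp(-63/4)/2 + exp(-125/12)/2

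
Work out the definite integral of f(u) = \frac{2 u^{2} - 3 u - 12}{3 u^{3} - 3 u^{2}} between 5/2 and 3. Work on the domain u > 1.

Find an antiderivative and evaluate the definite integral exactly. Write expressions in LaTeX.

Factor the denominator (3 u^{2} \left(u - 1\right)) and decompose: f = - \frac{13}{3 \left(u - 1\right)} + \frac{5}{u} + \frac{4}{u^{2}}; each piece integrates to a log, atan, or power term.
F(u) = 5 \log{\left(u \right)} - \frac{13 \log{\left(u - 1 \right)}}{3} - \frac{4}{u} is an antiderivative of f.
Check: d/du[5 \log{\left(u \right)} - \frac{13 \log{\left(u - 1 \right)}}{3} - \frac{4}{u}] = \frac{2 u^{2} - 3 u - 12}{3 u^{3} - 3 u^{2}} = f(u).
F(3) = - \frac{13 \log{\left(2 \right)}}{3} - \frac{4}{3} + 5 \log{\left(3 \right)}; F(5/2) = - \frac{13 \log{\left(\frac{3}{2} \right)}}{3} - \frac{8}{5} + 5 \log{\left(\frac{5}{2} \right)}.
Integral = F(3) - F(5/2) = - 5 \log{\left(\frac{5}{2} \right)} - \frac{13 \log{\left(2 \right)}}{3} + \frac{4}{15} + \frac{13 \log{\left(\frac{3}{2} \right)}}{3} + 5 \log{\left(3 \right)}.

Antiderivative: F(u) = 5 \log{\left(u \right)} - \frac{13 \log{\left(u - 1 \right)}}{3} - \frac{4}{u}; value = - 5 \log{\left(\frac{5}{2} \right)} - \frac{13 \log{\left(2 \right)}}{3} + \frac{4}{15} + \frac{13 \log{\left(\frac{3}{2} \right)}}{3} + 5 \log{\left(3 \right)}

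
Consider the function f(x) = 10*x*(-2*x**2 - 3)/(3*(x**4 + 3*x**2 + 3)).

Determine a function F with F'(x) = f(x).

An antiderivative is F(x) = -5*log(x**4/3 + x**2 + 1)/3.

The substitution u = x**4/3 + x**2 + 1 works: f is exactly (dF/du)*(du/dx) for that inner function.
Check: d/dx[-5*log(x**4/3 + x**2 + 1)/3] = (-20*x**3 - 30*x)/(3*x**4 + 9*x**2 + 9), which equals f(x).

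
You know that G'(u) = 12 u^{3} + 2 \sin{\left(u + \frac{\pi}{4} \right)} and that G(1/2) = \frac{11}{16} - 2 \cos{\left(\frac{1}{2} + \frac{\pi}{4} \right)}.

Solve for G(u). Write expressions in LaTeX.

G(u) = 3 u^{4} - 2 \cos{\left(u + \frac{\pi}{4} \right)} + \frac{1}{2}

Integrate term by term and add the pieces.
A general antiderivative is 3 u^{4} - 2 \cos{\left(u + \frac{\pi}{4} \right)} + C.
The condition gives C = \frac{11}{16} - 2 \cos{\left(\frac{1}{2} + \frac{\pi}{4} \right)} - (\frac{3}{16} - 2 \cos{\left(\frac{1}{2} + \frac{\pi}{4} \right)}) = \frac{1}{2}.
So G(u) = 3 u^{4} - 2 \cos{\left(u + \frac{\pi}{4} \right)} + \frac{1}{2}.
Check: d/du[3 u^{4} - 2 \cos{\left(u + \frac{\pi}{4} \right)} + \frac{1}{2}] = 12 u^{3} + 2 \sin{\left(u + \frac{\pi}{4} \right)} = G'(u).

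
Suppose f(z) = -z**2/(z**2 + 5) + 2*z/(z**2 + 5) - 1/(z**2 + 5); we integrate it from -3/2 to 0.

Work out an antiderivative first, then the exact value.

Antiderivative: F(z) = -(5*z - 5*log(z**2 + 5) - 4*sqrt(5)*atan(sqrt(5)*z/5))/5; value = -log(29/4) - 3/2 + 4*sqrt(5)*atan(3*sqrt(5)/10)/5 + log(5)

The integrand splits into summands that can be handled one at a time.
F(z) = -(5*z - 5*log(z**2 + 5) - 4*sqrt(5)*atan(sqrt(5)*z/5))/5 is an antiderivative of f.
Check: d/dz[-(5*z - 5*log(z**2 + 5) - 4*sqrt(5)*atan(sqrt(5)*z/5))/5] = (-z**2 + 2*z - 1)/(z**2 + 5), which equals f(z).
F(0) = log(5); F(-3/2) = -4*sqrt(5)*atan(3*sqrt(5)/10)/5 + 3/2 + log(29/4).
Integral = F(0) - F(-3/2) = -log(29/4) - 3/2 + 4*sqrt(5)*atan(3*sqrt(5)/10)/5 + log(5).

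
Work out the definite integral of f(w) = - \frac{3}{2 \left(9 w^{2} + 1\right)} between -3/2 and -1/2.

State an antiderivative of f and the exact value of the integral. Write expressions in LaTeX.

Antiderivative: F(w) = - \frac{\operatorname{atan}{\left(3 w \right)}}{2}; value = - \frac{\operatorname{atan}{\left(\frac{9}{2} \right)}}{2} + \frac{\operatorname{atan}{\left(\frac{3}{2} \right)}}{2}

An antiderivative F(w) passes only if d/dw[F] lands on f(w) exactly.
F(w) = - \frac{\operatorname{atan}{\left(3 w \right)}}{2} is an antiderivative of f.
Check: d/dw[- \frac{\operatorname{atan}{\left(3 w \right)}}{2}] = - \frac{3}{18 w^{2} + 2}, which equals f(w).
F(-1/2) = \frac{\operatorname{atan}{\left(\frac{3}{2} \right)}}{2}; F(-3/2) = \frac{\operatorname{atan}{\left(\frac{9}{2} \right)}}{2}.
Integral = F(-1/2) - F(-3/2) = - \frac{\operatorname{atan}{\left(\frac{9}{2} \right)}}{2} + \frac{\operatorname{atan}{\left(\frac{3}{2} \right)}}{2}.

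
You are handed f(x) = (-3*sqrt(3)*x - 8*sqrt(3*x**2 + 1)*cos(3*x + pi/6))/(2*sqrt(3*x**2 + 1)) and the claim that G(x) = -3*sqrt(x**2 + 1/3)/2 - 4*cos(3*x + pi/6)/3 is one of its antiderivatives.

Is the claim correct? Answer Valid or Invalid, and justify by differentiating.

Invalid: d/dx[G] - f = 4*sin(3*x + pi/6) + 4*cos(3*x + pi/6), which is not 0.

d/dx[G] = (-3*sqrt(3)*x + 8*sqrt(3*x**2 + 1)*sin(3*x + pi/6))/(2*sqrt(3*x**2 + 1))
d/dx[G] - f(x) = 4*sin(3*x + pi/6) + 4*cos(3*x + pi/6) != 0.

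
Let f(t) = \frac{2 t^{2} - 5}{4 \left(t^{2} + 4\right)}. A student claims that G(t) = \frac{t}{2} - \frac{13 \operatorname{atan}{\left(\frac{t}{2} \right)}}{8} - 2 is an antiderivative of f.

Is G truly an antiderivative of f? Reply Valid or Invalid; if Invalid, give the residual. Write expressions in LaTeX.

Valid: G'(t) = f(t).

d/dt[G] = \frac{2 t^{2} - 5}{4 t^{2} + 16}
This equals f(t) exactly, so the claim holds.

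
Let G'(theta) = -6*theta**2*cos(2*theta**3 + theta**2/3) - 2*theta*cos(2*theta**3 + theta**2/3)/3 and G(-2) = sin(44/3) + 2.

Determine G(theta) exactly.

G(theta) = 2 - sin(2*theta**3 + theta**2/3)

G'(theta) matches the chain-rule pattern g'(h)*h' with inner function h(theta) = 2*theta**3 + theta**2/3; substituting u = h(theta) collapses the integral.
A general antiderivative is -sin(2*theta**3 + theta**2/3) + C.
The condition gives C = sin(44/3) + 2 - (sin(44/3)) = 2.
So G(theta) = 2 - sin(2*theta**3 + theta**2/3).
Check: d/dtheta[2 - sin(2*theta**3 + theta**2/3)] = -6*theta**2*cos(2*theta**3 + theta**2/3) - 2*theta*cos(2*theta**3 + theta**2/3)/3 = G'(theta).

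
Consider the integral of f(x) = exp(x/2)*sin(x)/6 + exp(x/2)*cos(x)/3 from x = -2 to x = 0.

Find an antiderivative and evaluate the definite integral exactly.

Antiderivative: F(x) = exp(x/2)*sin(x)/3; value = exp(-1)*sin(2)/3

f has the shape u'v + uv' for u = exp(x/2)/3 and v = sin(x) — it is the derivative of the product u*v.
F(x) = exp(x/2)*sin(x)/3 is an antiderivative of f.
Check: d/dx[exp(x/2)*sin(x)/3] = exp(x/2)*sin(x)/6 + exp(x/2)*cos(x)/3 = f(x).
F(0) = 0; F(-2) = -exp(-1)*sin(2)/3.
Integral = F(0) - F(-2) = exp(-1)*sin(2)/3.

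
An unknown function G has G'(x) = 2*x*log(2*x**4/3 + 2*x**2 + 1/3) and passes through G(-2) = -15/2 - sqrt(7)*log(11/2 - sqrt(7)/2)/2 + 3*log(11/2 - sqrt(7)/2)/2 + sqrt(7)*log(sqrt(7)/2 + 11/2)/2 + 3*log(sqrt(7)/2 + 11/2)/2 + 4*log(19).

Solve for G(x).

Any candidate G(x) must reproduce the stated G'(x) exactly.
A general antiderivative is x**2*log(2*x**4/3 + 2*x**2 + 1/3) - 2*x**2 - (-3/2 + sqrt(7)/2)*log(x**2 - sqrt(7)/2 + 3/2) - (-3/2 - sqrt(7)/2)*log(x**2 + sqrt(7)/2 + 3/2) + C.
The condition gives C = -15/2 - sqrt(7)*log(11/2 - sqrt(7)/2)/2 + 3*log(11/2 - sqrt(7)/2)/2 + sqrt(7)*log(sqrt(7)/2 + 11/2)/2 + 3*log(sqrt(7)/2 + 11/2)/2 + 4*log(19) - (-8 - sqrt(7)*log(11/2 - sqrt(7)/2)/2 + 3*log(11/2 - sqrt(7)/2)/2 + sqrt(7)*log(sqrt(7)/2 + 11/2)/2 + 3*log(sqrt(7)/2 + 11/2)/2 + 4*log(19)) = 1/2.
So G(x) = x**2*log(2*x**4/3 + 2*x**2 + 1/3) - 2*x**2 - sqrt(7)*log(x**2 - sqrt(7)/2 + 3/2)/2 + 3*log(x**2 - sqrt(7)/2 + 3/2)/2 + sqrt(7)*log(x**2 + sqrt(7)/2 + 3/2)/2 + 3*log(x**2 + sqrt(7)/2 + 3/2)/2 + 1/2.
Check: d/dx[x**2*log(2*x**4/3 + 2*x**2 + 1/3) - 2*x**2 - sqrt(7)*log(x**2 - sqrt(7)/2 + 3/2)/2 + 3*log(x**2 - sqrt(7)/2 + 3/2)/2 + sqrt(7)*log(x**2 + sqrt(7)/2 + 3/2)/2 + 3*log(x**2 + sqrt(7)/2 + 3/2)/2 + 1/2] = 2*x*log(2*x**4/3 + 2*x**2 + 1/3) = G'(x).

G(x) = x**2*log(2*x**4/3 + 2*x**2 + 1/3) - 2*x**2 - sqrt(7)*log(x**2 - sqrt(7)/2 + 3/2)/2 + 3*log(x**2 - sqrt(7)/2 + 3/2)/2 + sqrt(7)*log(x**2 + sqrt(7)/2 + 3/2)/2 + 3*log(x**2 + sqrt(7)/2 + 3/2)/2 + 1/2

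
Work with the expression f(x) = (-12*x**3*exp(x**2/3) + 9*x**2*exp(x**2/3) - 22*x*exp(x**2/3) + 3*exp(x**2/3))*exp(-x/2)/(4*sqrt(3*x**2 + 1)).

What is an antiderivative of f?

f has the shape u'v + uv' for u = -3*sqrt(3*x**2 + 1)/2 and v = exp(x**2/3 - x/2) — it is the derivative of the product u*v.
Check: d/dx[-3*sqrt(3*x**2 + 1)*exp(x**2/3 - x/2)/2] = (-12*x**3*exp(-x/2)*exp(x**2/3) + 9*x**2*exp(-x/2)*exp(x**2/3) - 22*x*exp(-x/2)*exp(x**2/3) + 3*exp(-x/2)*exp(x**2/3))/(4*sqrt(3*x**2 + 1)), which equals f(x).

An antiderivative is F(x) = -3*sqrt(3*x**2 + 1)*exp(x**2/3 - x/2)/2.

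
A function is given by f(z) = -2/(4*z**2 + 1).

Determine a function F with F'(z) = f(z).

An antiderivative is F(z) = -atan(2*z).

Check any antiderivative F(z) by computing F'(z) and comparing it with f(z).
Check: d/dz[-atan(2*z)] = -2/(4*z**2 + 1) = f(z).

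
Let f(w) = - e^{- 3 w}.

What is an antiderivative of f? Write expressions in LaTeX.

An antiderivative is F(w) = \frac{e^{- 3 w}}{3}.

Whatever form F(w) takes, F'(w) = f(w) is non-negotiable.
Check: d/dw[\frac{e^{- 3 w}}{3}] = - e^{- 3 w} = f(w).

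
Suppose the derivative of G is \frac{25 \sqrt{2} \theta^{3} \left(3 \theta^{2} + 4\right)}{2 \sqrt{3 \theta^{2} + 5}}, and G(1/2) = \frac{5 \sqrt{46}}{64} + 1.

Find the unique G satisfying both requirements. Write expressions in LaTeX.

G'(\theta) has the shape u'v + uv' for u = 5 \theta^{4} and v = \sqrt{\frac{3 \theta^{2}}{2} + \frac{5}{2}} — it is the derivative of the product u*v.
A general antiderivative is 5 \theta^{4} \sqrt{\frac{3 \theta^{2}}{2} + \frac{5}{2}} + C.
The condition gives C = \frac{5 \sqrt{46}}{64} + 1 - (\frac{5 \sqrt{46}}{64}) = 1.
So G(\theta) = 5 \theta^{4} \sqrt{\frac{3 \theta^{2}}{2} + \frac{5}{2}} + 1.
Check: d/d\theta[5 \theta^{4} \sqrt{\frac{3 \theta^{2}}{2} + \frac{5}{2}} + 1] = \frac{75 \sqrt{2} \theta^{5} + 100 \sqrt{2} \theta^{3}}{2 \sqrt{3 \theta^{2} + 5}}, which equals G'(\theta).

G(\theta) = 5 \theta^{4} \sqrt{\frac{3 \theta^{2}}{2} + \frac{5}{2}} + 1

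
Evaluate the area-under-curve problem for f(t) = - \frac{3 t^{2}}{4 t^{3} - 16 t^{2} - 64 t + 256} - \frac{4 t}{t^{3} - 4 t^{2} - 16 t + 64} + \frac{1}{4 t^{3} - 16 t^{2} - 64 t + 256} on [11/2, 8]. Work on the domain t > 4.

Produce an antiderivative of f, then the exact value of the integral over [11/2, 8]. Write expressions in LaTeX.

The denominator factors as 4 \left(t - 4\right)^{2} \left(t + 4\right); partial fractions split f into directly integrable pieces: \frac{17}{256 \left(t + 4\right)} - \frac{209}{256 \left(t - 4\right)} - \frac{111}{32 \left(t - 4\right)^{2}}.
F(t) = - \frac{209 \log{\left(t - 4 \right)}}{256} + \frac{17 \log{\left(t + 4 \right)}}{256} + \frac{111}{32 t - 128} is an antiderivative of f.
Check: d/dt[- \frac{209 \log{\left(t - 4 \right)}}{256} + \frac{17 \log{\left(t + 4 \right)}}{256} + \frac{111}{32 t - 128}] = \frac{- 3 t^{2} - 16 t + 1}{4 t^{3} - 16 t^{2} - 64 t + 256}, which equals f(t).
F(8) = - \frac{209 \log{\left(4 \right)}}{256} + \frac{17 \log{\left(12 \right)}}{256} + \frac{111}{128}; F(11/2) = - \frac{209 \log{\left(\frac{3}{2} \right)}}{256} + \frac{17 \log{\left(\frac{19}{2} \right)}}{256} + \frac{37}{16}.
Integral = F(8) - F(11/2) = - \frac{185}{128} - \frac{209 \log{\left(4 \right)}}{256} - \frac{17 \log{\left(\frac{19}{2} \right)}}{256} + \frac{17 \log{\left(12 \right)}}{256} + \frac{209 \log{\left(\frac{3}{2} \right)}}{256}.

Antiderivative: F(t) = - \frac{209 \log{\left(t - 4 \right)}}{256} + \frac{17 \log{\left(t + 4 \right)}}{256} + \frac{111}{32 t - 128}; value = - \frac{185}{128} - \frac{209 \log{\left(4 \right)}}{256} - \frac{17 \log{\left(\frac{19}{2} \right)}}{256} + \frac{17 \log{\left(12 \right)}}{256} + \frac{209 \log{\left(\frac{3}{2} \right)}}{256}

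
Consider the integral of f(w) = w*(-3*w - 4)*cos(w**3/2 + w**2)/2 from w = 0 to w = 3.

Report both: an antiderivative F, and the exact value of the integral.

The substitution u = w**3/2 + w**2 works: f is exactly (dF/du)*(du/dw) for that inner function.
F(w) = -sin(w**3/2 + w**2) is an antiderivative of f.
Check: d/dw[-sin(w**3/2 + w**2)] = -3*w**2*cos(w**3/2 + w**2)/2 - 2*w*cos(w**3/2 + w**2), which equals f(w).
F(3) = -sin(45/2); F(0) = 0.
Integral = F(3) - F(0) = -sin(45/2).

Antiderivative: F(w) = -sin(w**3/2 + w**2); value = -sin(45/2)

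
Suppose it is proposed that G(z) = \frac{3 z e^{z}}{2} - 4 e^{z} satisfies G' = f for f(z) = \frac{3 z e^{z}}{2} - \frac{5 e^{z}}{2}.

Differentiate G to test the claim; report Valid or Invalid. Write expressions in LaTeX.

d/dz[G] = \frac{3 z e^{z}}{2} - \frac{5 e^{z}}{2}
This equals f(z) exactly, so the claim holds.

Valid: G'(z) = f(z).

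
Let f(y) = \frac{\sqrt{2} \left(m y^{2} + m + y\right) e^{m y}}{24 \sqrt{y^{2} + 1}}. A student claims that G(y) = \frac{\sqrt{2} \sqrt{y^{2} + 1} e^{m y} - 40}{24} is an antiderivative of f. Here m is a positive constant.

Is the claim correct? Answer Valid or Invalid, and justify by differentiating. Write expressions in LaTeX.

Valid: G'(y) = f(y).

d/dy[G] = \frac{\sqrt{2} m y^{2} e^{m y} + \sqrt{2} m e^{m y} + \sqrt{2} y e^{m y}}{24 \sqrt{y^{2} + 1}}
This equals f(y) exactly, so the claim holds.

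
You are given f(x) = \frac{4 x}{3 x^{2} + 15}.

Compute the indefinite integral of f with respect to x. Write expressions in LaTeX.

F(x) = \frac{2 \log{\left(x^{2} + 5 \right)}}{3} + C

The substitution u = x^{2} + 5 works: f is exactly (dF/du)*(du/dx) for that inner function.
Check: d/dx[\frac{2 \log{\left(x^{2} + 5 \right)}}{3}] = \frac{4 x}{3 x^{2} + 15} = f(x).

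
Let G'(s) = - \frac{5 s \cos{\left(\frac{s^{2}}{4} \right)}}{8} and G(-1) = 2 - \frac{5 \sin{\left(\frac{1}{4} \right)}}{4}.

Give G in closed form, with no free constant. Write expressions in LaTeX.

G(s) = 2 - \frac{5 \sin{\left(\frac{s^{2}}{4} \right)}}{4}

The substitution u = \frac{s^{2}}{4} works: G'(s) is exactly (dG/du)*(du/ds) for that inner function.
A general antiderivative is - \frac{5 \sin{\left(\frac{s^{2}}{4} \right)}}{4} + C.
The condition gives C = 2 - \frac{5 \sin{\left(\frac{1}{4} \right)}}{4} - (- \frac{5 \sin{\left(\frac{1}{4} \right)}}{4}) = 2.
So G(s) = 2 - \frac{5 \sin{\left(\frac{s^{2}}{4} \right)}}{4}.
Check: d/ds[2 - \frac{5 \sin{\left(\frac{s^{2}}{4} \right)}}{4}] = - \frac{5 s \cos{\left(\frac{s^{2}}{4} \right)}}{8} = G'(s).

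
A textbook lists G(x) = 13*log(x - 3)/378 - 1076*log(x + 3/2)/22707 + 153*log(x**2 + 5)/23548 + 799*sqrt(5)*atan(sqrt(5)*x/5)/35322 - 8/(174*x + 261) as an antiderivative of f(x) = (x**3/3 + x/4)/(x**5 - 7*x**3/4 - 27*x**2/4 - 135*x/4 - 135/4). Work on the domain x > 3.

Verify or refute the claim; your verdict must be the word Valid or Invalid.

Valid: G'(x) = f(x).

d/dx[G] = (4*x**3 + 3*x)/(12*x**5 - 21*x**3 - 81*x**2 - 405*x - 405)
This equals f(x) exactly, so the claim holds.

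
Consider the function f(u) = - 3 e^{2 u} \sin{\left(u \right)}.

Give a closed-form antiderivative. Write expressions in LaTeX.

An antiderivative is F(u) = - \frac{6 e^{2 u} \sin{\left(u \right)}}{5} + \frac{3 e^{2 u} \cos{\left(u \right)}}{5}.

Any candidate F(u) must reproduce f(u) exactly when differentiated.
Check: d/du[- \frac{6 e^{2 u} \sin{\left(u \right)}}{5} + \frac{3 e^{2 u} \cos{\left(u \right)}}{5}] = - 3 e^{2 u} \sin{\left(u \right)} = f(u).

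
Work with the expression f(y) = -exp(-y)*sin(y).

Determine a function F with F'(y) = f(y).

An antiderivative F(y) passes only if d/dy[F] lands on f(y) exactly.
Check: d/dy[(sin(y) + cos(y))*exp(-y)/2] = -exp(-y)*sin(y) = f(y).

An antiderivative is F(y) = (sin(y) + cos(y))*exp(-y)/2.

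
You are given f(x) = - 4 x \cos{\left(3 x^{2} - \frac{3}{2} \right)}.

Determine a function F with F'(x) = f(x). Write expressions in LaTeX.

An antiderivative is F(x) = - \frac{2 \sin{\left(3 x^{2} - \frac{3}{2} \right)}}{3}.

f matches the chain-rule pattern g'(h)*h' with inner function h(x) = 3 x^{2} - \frac{3}{2}; substituting u = h(x) collapses the integral.
Check: d/dx[- \frac{2 \sin{\left(3 x^{2} - \frac{3}{2} \right)}}{3}] = - 4 x \cos{\left(3 x^{2} - \frac{3}{2} \right)} = f(x).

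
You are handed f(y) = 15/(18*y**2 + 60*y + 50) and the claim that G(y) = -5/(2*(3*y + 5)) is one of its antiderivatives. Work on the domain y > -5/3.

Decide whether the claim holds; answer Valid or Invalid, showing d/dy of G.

Valid: G'(y) = f(y).

d/dy[G] = 15/(18*y**2 + 60*y + 50)
This equals f(y) exactly, so the claim holds.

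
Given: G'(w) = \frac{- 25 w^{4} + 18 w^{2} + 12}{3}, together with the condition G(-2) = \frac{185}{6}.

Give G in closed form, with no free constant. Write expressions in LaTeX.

G(w) = \frac{- 10 w^{5} + 12 w^{3} + 24 w + 9}{6}

Whatever form G(w) takes, its d/dw must return the stated G'(w).
A general antiderivative is - \frac{5 w^{5}}{3} + 2 w^{3} + 4 w + 1 + C.
The condition gives C = \frac{185}{6} - (\frac{91}{3}) = \frac{1}{2}.
So G(w) = \frac{- 10 w^{5} + 12 w^{3} + 24 w + 9}{6}.
Check: d/dw[\frac{- 10 w^{5} + 12 w^{3} + 24 w + 9}{6}] = - \frac{25 w^{4}}{3} + 6 w^{2} + 4, which equals G'(w).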